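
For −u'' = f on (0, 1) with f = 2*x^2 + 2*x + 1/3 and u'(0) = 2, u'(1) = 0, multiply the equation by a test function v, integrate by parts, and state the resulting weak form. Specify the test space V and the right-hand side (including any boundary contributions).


V = H^1(0, 1) (v unrestricted at boundary; u is determined up to an additive constant); weak form: ∫_0^1 u'v' dx = ∫_0^1 (2*x^2 + 2*x + 1/3) v dx − 2·v(0) for all v ∈ V.

Multiply both sides by a test function v and integrate from 0 to 1:
  ∫_0^1 −u''(x) v(x) dx = ∫_0^1 f(x) v(x) dx.
Integrate the LHS by parts once:
  ∫_0^1 −u'' v dx = −[u'(x) v(x)]_0^1 + ∫_0^1 u'(x) v'(x) dx.
Thus ∫_0^1 u'(x) v'(x) dx = ∫_0^1 f(x) v(x) dx + [u'(x) v(x)]_0^1.
Choose V so that boundary terms are either known or forced to vanish.
u has inhomogeneous Neumann u'(0) = 2, u'(1) = 0. [u' v]_0^1 = (0)·v(1) − (2)·v(0) = − 2·v(0). Take V = H^1(0, 1); boundary term becomes part of RHS.
Weak formulation: find u (satisfying any essential BC) such that ∫_0^1 u'(x) v'(x) dx = ∫_0^1 f v dx − 2·v(0) for all v ∈ V (Neumann data are natural BCs: they enter the RHS as boundary terms).
Substituting f(x) = 2*x^2 + 2*x + 1/3, the right-hand side is ∫_0^1 (2*x^2 + 2*x + 1/3) v dx − 2·v(0).
Compatibility check (pure Neumann): taking v ≡ 1 ∈ V gives 0 = ∫_0^1 f dx + (0) − (2), i.e. ∫_0^1 f dx must equal u'(0) − u'(1) = 2. Indeed ∫_0^1 (2*x^2 + 2*x + 1/3) dx = 2, so the data are compatible. The solution is then unique only up to an additive constant (fix it e.g. by requiring ∫_0^1 u dx = 0).


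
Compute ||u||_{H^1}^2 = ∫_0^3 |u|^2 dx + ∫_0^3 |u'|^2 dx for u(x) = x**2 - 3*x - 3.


||u||_{H^1}^2 = 711/10

The H^1 norm (squared) on an interval (0, L) is
  ||u||_{H^1}^2 = ∫_0^L u(x)^2 dx + ∫_0^L u'(x)^2 dx.
Compute u'(x) = 2*x - 3.
Then u(x)^2 = x**4 - 6*x**3 + 3*x**2 + 18*x + 9 and u'(x)^2 = 4*x**2 - 12*x + 9.
Integrate each monomial from 0 to 3 using ∫_0^3 c·x^n dx = c·3^(n+1)/(n+1):
  ∫_0^3 u(x)^2 dx = ∫_0^3 (x^4 - 6*x^3 + 3*x^2 + 18*x + 9) dx. Term by term:
    ∫_0^3 x^4 dx = 243/5;  ∫_0^3 -6*x^3 dx = -243/2;  ∫_0^3 3*x^2 dx = 27;
    ∫_0^3 18*x dx = 81;  ∫_0^3 9 dx = 27.
  Sum: 243/5 − 243/2 + 27 + 81 + 27 = 621/10.
  ∫_0^3 u'(x)^2 dx = ∫_0^3 (4*x^2 - 12*x + 9) dx. Term by term:
    ∫_0^3 4*x^2 dx = 36;  ∫_0^3 -12*x dx = -54;  ∫_0^3 9 dx = 27.
  Sum: 36 − 54 + 27 = 9.
Adding: ||u||_{H^1}^2 = 621/10 + 9 = 711/10.


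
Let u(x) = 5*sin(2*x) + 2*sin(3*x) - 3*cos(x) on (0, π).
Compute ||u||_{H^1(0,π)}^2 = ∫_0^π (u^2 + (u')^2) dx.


||u||_{H^1(0,π)}^2 = -80 + 183*π/2

u'(x) = 3*sin(x) + 10*cos(2*x) + 6*cos(3*x).
Expand u² and (u')² and integrate term by term on (0, π), using: for integers n ≥ 1, ∫_0^π sin²(nx) dx = ∫_0^π cos²(nx) dx = π/2; for n ≠ n', ∫_0^π sin(nx)sin(n'x) dx = ∫_0^π cos(nx)cos(n'x) dx = 0; and by product-to-sum, ∫_0^π sin(nx)cos(n'x) dx = ½∫_0^π [sin((n+n')x) + sin((n−n')x)] dx, which is 0 when n+n' is even and 2n/(n²−n'²) when n+n' is odd (it need not vanish on (0, π)).
  u² squared terms: (-3)²·∫cos(x)² dx = 9·π/2 = 9*π/2;  (2)²·∫sin(3x)² dx = 4·π/2 = 2*π;  (5)²·∫sin(2x)² dx = 25·π/2 = 25*π/2.
  u² cross terms: 2·(-3)·(2)·∫cos(x)·sin(3x) dx = -12·(0) = 0;  2·(-3)·(5)·∫cos(x)·sin(2x) dx = -30·(4/3) = -40;  2·(2)·(5)·∫sin(3x)·sin(2x) dx = 20·(0) = 0.
  So ∫_0^π u² dx = 9*π/2 + 2*π + 25*π/2 + 0 − 40 + 0 = -40 + 19*π.
  (u')² squared terms: (3)²·∫sin(x)² dx = 9·π/2 = 9*π/2;  (6)²·∫cos(3x)² dx = 36·π/2 = 18*π;  (10)²·∫cos(2x)² dx = 100·π/2 = 50*π.
  (u')² cross terms: 2·(3)·(6)·∫sin(x)·cos(3x) dx = 36·(0) = 0;  2·(3)·(10)·∫sin(x)·cos(2x) dx = 60·(-2/3) = -40;  2·(6)·(10)·∫cos(3x)·cos(2x) dx = 120·(0) = 0.
  So ∫_0^π (u')² dx = 9*π/2 + 18*π + 50*π + 0 − 40 + 0 = -40 + 145*π/2.
||u||_{H^1}^2 = (-40 + 19*π) + (-40 + 145*π/2) = -80 + 183*π/2.


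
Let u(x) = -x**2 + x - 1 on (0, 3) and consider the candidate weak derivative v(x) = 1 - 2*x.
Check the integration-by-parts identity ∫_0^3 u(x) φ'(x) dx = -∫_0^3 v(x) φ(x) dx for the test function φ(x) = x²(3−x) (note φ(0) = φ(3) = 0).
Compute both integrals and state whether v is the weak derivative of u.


LHS = 351/20, RHS = 351/20. Yes, v = u' weakly.

u(x) = -x**2 + x - 1, classical derivative u'(x) = 1 - 2*x.
φ(x) = x²(3−x), so φ'(x) = 3*x*(2 - x).
Note φ(0) = φ(3) = 0, so the boundary term u·φ vanishes.
LHS = ∫_0^3 u(x) φ'(x) dx = ∫_0^3 (3*x^4 - 9*x^3 + 9*x^2 - 6*x) dx. Term by term:
  ∫_0^3 3*x^4 dx = 729/5;  ∫_0^3 -9*x^3 dx = -729/4;  ∫_0^3 9*x^2 dx = 81;
  ∫_0^3 -6*x dx = -27.
Sum: 729/5 − 729/4 + 81 − 27 = 351/20.
So LHS = 351/20.
∫_0^3 v(x) φ(x) dx = ∫_0^3 (2*x^4 - 7*x^3 + 3*x^2) dx. Term by term:
  ∫_0^3 2*x^4 dx = 486/5;  ∫_0^3 -7*x^3 dx = -567/4;  ∫_0^3 3*x^2 dx = 27.
Sum: 486/5 − 567/4 + 27 = -351/20.
So RHS = -∫_0^3 v(x) φ(x) dx = 351/20.
LHS = RHS, so the identity holds for this test φ.
Moreover u is smooth here and v(x) = u'(x) = 1 - 2*x pointwise, so the identity holds for every test function. Hence v is the weak derivative of u.


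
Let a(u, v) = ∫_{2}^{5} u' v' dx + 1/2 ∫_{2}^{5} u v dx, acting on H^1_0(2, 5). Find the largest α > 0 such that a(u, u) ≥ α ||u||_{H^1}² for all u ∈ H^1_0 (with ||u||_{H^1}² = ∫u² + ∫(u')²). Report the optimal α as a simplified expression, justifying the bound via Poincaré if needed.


α = (9/2 + π^2)/(9 + π^2)

Coercivity of a(·,·) on H^1_0(2, 5) means a(u, u) ≥ α ||u||_{H^1}² for every u ∈ H^1_0.
The interval has length L = 3, and Poincaré/coercivity depend only on L. Here a(u, u) = ∫(u')² + (1/2)·∫u².
Here 0 < c = 1/2 < 1. The condition a(u,u) ≥ α||u||_{H^1}² reads (1−α)∫(u')² ≥ (α−c)∫u². Any admissible α is ≤ 1 (rapidly oscillating u have ∫u²/∫(u')² → 0), and α = 1 would force 0 ≥ (1−c)∫u², impossible since c < 1; so 1−α > 0. By the sharp Poincaré inequality on H^1_0 of an interval of length L, ∫(u')² ≥ (π/L)²∫u² with equality for the first sine mode sin(π(x−x₀)/L) (x₀ the left endpoint), so the inequality holds for all u iff (1−α)(π/L)² ≥ α − c, i.e. α ≤ ((π/L)² + c)/((π/L)² + 1) = (1 + c(L/π)²)/(1 + (L/π)²). With (π/L)² = π^2/9 and c = 1/2, the largest admissible constant is α = ((π/L)² + c)/((π/L)² + 1).
Simplifying, α = (9/2 + π^2)/(9 + π^2).


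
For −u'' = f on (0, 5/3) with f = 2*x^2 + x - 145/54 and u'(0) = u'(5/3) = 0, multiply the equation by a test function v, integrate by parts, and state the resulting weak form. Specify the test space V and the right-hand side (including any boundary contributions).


V = H^1(0, 5/3) (no boundary constraint on v; u is determined up to an additive constant); weak form: ∫_0^5/3 u'v' dx = ∫_0^5/3 (2*x^2 + x - 145/54) v dx for all v ∈ V.

Multiply both sides by a test function v and integrate from 0 to 5/3:
  ∫_0^5/3 −u''(x) v(x) dx = ∫_0^5/3 f(x) v(x) dx.
Integrate the LHS by parts once:
  ∫_0^5/3 −u'' v dx = −[u'(x) v(x)]_0^5/3 + ∫_0^5/3 u'(x) v'(x) dx.
Thus ∫_0^5/3 u'(x) v'(x) dx = ∫_0^5/3 f(x) v(x) dx + [u'(x) v(x)]_0^5/3.
Choose V so that boundary terms are either known or forced to vanish.
u has homogeneous Neumann: u'(0) = u'(5/3) = 0. So [u' v]_0^5/3 = 0·v(5/3) − 0·v(0) = 0 for any v; take V = H^1(0, 5/3).
Weak formulation: find u (satisfying any essential BC) such that ∫_0^5/3 u'(x) v'(x) dx = ∫_0^5/3 f v dx for all v ∈ V (homogeneous Neumann, so boundary terms vanish).
Substituting f(x) = 2*x^2 + x - 145/54, the right-hand side is ∫_0^5/3 (2*x^2 + x - 145/54) v dx.
Compatibility check (pure Neumann): taking v ≡ 1 ∈ V gives 0 = ∫_0^5/3 f dx + (0) − (0), i.e. ∫_0^5/3 f dx must equal u'(0) − u'(5/3) = 0. Indeed ∫_0^5/3 (2*x^2 + x - 145/54) dx = 0, so the data are compatible. The solution is then unique only up to an additive constant (fix it e.g. by requiring ∫_0^5/3 u dx = 0).


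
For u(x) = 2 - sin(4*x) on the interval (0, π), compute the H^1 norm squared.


||u||_{H^1(0,π)}^2 = 25*π/2

u'(x) = -4*cos(4*x).
Expand u² and (u')² and integrate term by term on (0, π), using: for integers n ≥ 1, ∫_0^π sin²(nx) dx = ∫_0^π cos²(nx) dx = π/2; for n ≠ n', ∫_0^π sin(nx)sin(n'x) dx = ∫_0^π cos(nx)cos(n'x) dx = 0; and by product-to-sum, ∫_0^π sin(nx)cos(n'x) dx = ½∫_0^π [sin((n+n')x) + sin((n−n')x)] dx, which is 0 when n+n' is even and 2n/(n²−n'²) when n+n' is odd (it need not vanish on (0, π)). For the constant mode: ∫_0^π 1 dx = π, ∫_0^π cos(nx) dx = 0, ∫_0^π sin(nx) dx = (1−(−1)^n)/n.
  u² squared terms: (2)²·∫1 dx = 4·π = 4*π;  (-1)²·∫sin(4x)² dx = 1·π/2 = π/2.
  u² cross terms: 2·(2)·(-1)·∫1·sin(4x) dx = -4·(0) = 0.
  So ∫_0^π u² dx = 4*π + π/2 + 0 = 9*π/2.
  (u')² squared terms: (-4)²·∫cos(4x)² dx = 16·π/2 = 8*π.
  So ∫_0^π (u')² dx = 8*π.
||u||_{H^1}^2 = (9*π/2) + (8*π) = 25*π/2.


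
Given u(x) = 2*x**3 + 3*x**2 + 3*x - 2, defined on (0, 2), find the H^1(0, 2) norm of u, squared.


||u||_{H^1}^2 = 40318/35

The H^1 norm (squared) on an interval (0, L) is
  ||u||_{H^1}^2 = ∫_0^L u(x)^2 dx + ∫_0^L u'(x)^2 dx.
Compute u'(x) = 6*x**2 + 6*x + 3.
Then u(x)^2 = 4*x**6 + 12*x**5 + 21*x**4 + 10*x**3 - 3*x**2 - 12*x + 4 and u'(x)^2 = 36*x**4 + 72*x**3 + 72*x**2 + 36*x + 9.
Integrate each monomial from 0 to 2 using ∫_0^2 c·x^n dx = c·2^(n+1)/(n+1):
  ∫_0^2 u(x)^2 dx = ∫_0^2 (4*x^6 + 12*x^5 + 21*x^4 + 10*x^3 - 3*x^2 - 12*x + 4) dx. Term by term:
    ∫_0^2 4*x^6 dx = 512/7;  ∫_0^2 12*x^5 dx = 128;  ∫_0^2 21*x^4 dx = 672/5;
    ∫_0^2 10*x^3 dx = 40;  ∫_0^2 -3*x^2 dx = -8;  ∫_0^2 -12*x dx = -24;
    ∫_0^2 4 dx = 8.
  Sum: 512/7 + 128 + 672/5 + 40 − 8 − 24 + 8 = 12304/35.
  ∫_0^2 u'(x)^2 dx = ∫_0^2 (36*x^4 + 72*x^3 + 72*x^2 + 36*x + 9) dx. Term by term:
    ∫_0^2 36*x^4 dx = 1152/5;  ∫_0^2 72*x^3 dx = 288;  ∫_0^2 72*x^2 dx = 192;
    ∫_0^2 36*x dx = 72;  ∫_0^2 9 dx = 18.
  Sum: 1152/5 + 288 + 192 + 72 + 18 = 4002/5.
Adding: ||u||_{H^1}^2 = 12304/35 + 4002/5 = 40318/35.


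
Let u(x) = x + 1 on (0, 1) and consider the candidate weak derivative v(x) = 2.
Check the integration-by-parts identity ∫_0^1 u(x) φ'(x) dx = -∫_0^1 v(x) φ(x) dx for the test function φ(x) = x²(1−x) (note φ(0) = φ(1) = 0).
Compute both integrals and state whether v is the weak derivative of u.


LHS = -1/12, RHS = -1/6. No, v is not the weak derivative of u.

u(x) = x + 1, classical derivative u'(x) = 1.
φ(x) = x²(1−x), so φ'(x) = x*(2 - 3*x).
Note φ(0) = φ(1) = 0, so the boundary term u·φ vanishes.
LHS = ∫_0^1 u(x) φ'(x) dx = ∫_0^1 (-3*x^3 - x^2 + 2*x) dx. Term by term:
  ∫_0^1 -3*x^3 dx = -3/4;  ∫_0^1 -x^2 dx = -1/3;  ∫_0^1 2*x dx = 1.
Sum: -3/4 − 1/3 + 1 = -1/12.
So LHS = -1/12.
∫_0^1 v(x) φ(x) dx = ∫_0^1 (-2*x^3 + 2*x^2) dx. Term by term:
  ∫_0^1 -2*x^3 dx = -1/2;  ∫_0^1 2*x^2 dx = 2/3.
Sum: -1/2 + 2/3 = 1/6.
So RHS = -∫_0^1 v(x) φ(x) dx = -1/6.
LHS − RHS = 1/12 ≠ 0, so the identity fails.
(For a valid weak derivative the identity must hold for EVERY test function, in particular this one. The failure shows v is NOT the weak derivative of u.)
Correct weak derivative would be u'(x) = 1.


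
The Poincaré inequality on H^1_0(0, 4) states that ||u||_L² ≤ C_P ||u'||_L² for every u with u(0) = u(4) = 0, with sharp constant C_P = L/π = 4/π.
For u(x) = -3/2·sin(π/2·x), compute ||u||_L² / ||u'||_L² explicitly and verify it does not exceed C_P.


||u||_L² / ||u'||_L² = 2/π < C_P = 4/π.

u(x) = -3/2·sin(π/2·x), so u'(x) = -3*π*cos(π*x/2)/4.
Writing u(x) = A·sin(kπx/L) with A = -3/2 and k = 2, use ∫_0^L sin²(kπx/L) dx = L/2 and ∫_0^L cos²(kπx/L) dx = L/2.
u² = 9/4·sin²(π/2·x) and (u')² = 9*π^2/16·cos²(π/2·x), and each of sin², cos² integrates to L/2 = 2 over (0, 4).
∫_0^4 u² dx = 9/2, so ||u||_L² = 3*sqrt(2)/2.
∫_0^4 (u')² dx = 9*π^2/8, so ||u'||_L² = 3*sqrt(2)*π/4.
Ratio ||u||_L² / ||u'||_L² = 2/π.
Sharp Poincaré constant on H^1_0(0, 4) is C_P = L/π = 4/π, achieved by sin(π/4·x).
This is the k = 2 harmonic; the ratio L/(kπ) is strictly less than C_P = L/π, consistent with the sharp inequality ||u||_L² ≤ C_P ||u'||_L².


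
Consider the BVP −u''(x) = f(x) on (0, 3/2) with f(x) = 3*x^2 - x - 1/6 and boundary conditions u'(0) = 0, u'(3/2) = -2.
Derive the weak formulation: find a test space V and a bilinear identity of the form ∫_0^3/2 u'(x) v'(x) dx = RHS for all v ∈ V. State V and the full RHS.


V = H^1(0, 3/2) (v unrestricted at boundary; u is determined up to an additive constant); weak form: ∫_0^3/2 u'v' dx = ∫_0^3/2 (3*x^2 - x - 1/6) v dx − 2·v(3/2) for all v ∈ V.

Multiply both sides by a test function v and integrate from 0 to 3/2:
  ∫_0^3/2 −u''(x) v(x) dx = ∫_0^3/2 f(x) v(x) dx.
Integrate the LHS by parts once:
  ∫_0^3/2 −u'' v dx = −[u'(x) v(x)]_0^3/2 + ∫_0^3/2 u'(x) v'(x) dx.
Thus ∫_0^3/2 u'(x) v'(x) dx = ∫_0^3/2 f(x) v(x) dx + [u'(x) v(x)]_0^3/2.
Choose V so that boundary terms are either known or forced to vanish.
u has inhomogeneous Neumann u'(0) = 0, u'(3/2) = -2. [u' v]_0^3/2 = (-2)·v(3/2) − (0)·v(0) = − 2·v(3/2). Take V = H^1(0, 3/2); boundary term becomes part of RHS.
Weak formulation: find u (satisfying any essential BC) such that ∫_0^3/2 u'(x) v'(x) dx = ∫_0^3/2 f v dx − 2·v(3/2) for all v ∈ V (Neumann data are natural BCs: they enter the RHS as boundary terms).
Substituting f(x) = 3*x^2 - x - 1/6, the right-hand side is ∫_0^3/2 (3*x^2 - x - 1/6) v dx − 2·v(3/2).
Compatibility check (pure Neumann): taking v ≡ 1 ∈ V gives 0 = ∫_0^3/2 f dx + (-2) − (0), i.e. ∫_0^3/2 f dx must equal u'(0) − u'(3/2) = 2. Indeed ∫_0^3/2 (3*x^2 - x - 1/6) dx = 2, so the data are compatible. The solution is then unique only up to an additive constant (fix it e.g. by requiring ∫_0^3/2 u dx = 0).


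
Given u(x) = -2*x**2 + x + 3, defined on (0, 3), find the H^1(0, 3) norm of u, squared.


||u||_{H^1}^2 = 897/5

The H^1 norm (squared) on an interval (0, L) is
  ||u||_{H^1}^2 = ∫_0^L u(x)^2 dx + ∫_0^L u'(x)^2 dx.
Compute u'(x) = 1 - 4*x.
Then u(x)^2 = 4*x**4 - 4*x**3 - 11*x**2 + 6*x + 9 and u'(x)^2 = 16*x**2 - 8*x + 1.
Integrate each monomial from 0 to 3 using ∫_0^3 c·x^n dx = c·3^(n+1)/(n+1):
  ∫_0^3 u(x)^2 dx = ∫_0^3 (4*x^4 - 4*x^3 - 11*x^2 + 6*x + 9) dx. Term by term:
    ∫_0^3 4*x^4 dx = 972/5;  ∫_0^3 -4*x^3 dx = -81;  ∫_0^3 -11*x^2 dx = -99;
    ∫_0^3 6*x dx = 27;  ∫_0^3 9 dx = 27.
  Sum: 972/5 − 81 − 99 + 27 + 27 = 342/5.
  ∫_0^3 u'(x)^2 dx = ∫_0^3 (16*x^2 - 8*x + 1) dx. Term by term:
    ∫_0^3 16*x^2 dx = 144;  ∫_0^3 -8*x dx = -36;  ∫_0^3 1 dx = 3.
  Sum: 144 − 36 + 3 = 111.
Adding: ||u||_{H^1}^2 = 342/5 + 111 = 897/5.


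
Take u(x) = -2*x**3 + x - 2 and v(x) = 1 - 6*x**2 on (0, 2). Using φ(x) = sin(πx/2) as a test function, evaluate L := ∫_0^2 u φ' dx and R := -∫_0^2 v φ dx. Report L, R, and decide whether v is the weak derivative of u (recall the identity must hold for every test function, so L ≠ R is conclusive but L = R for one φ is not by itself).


LHS = -192/π^3 + 44/π, RHS = -192/π^3 + 44/π. Yes, v = u' weakly.

u(x) = -2*x**3 + x - 2, classical derivative u'(x) = 1 - 6*x**2.
φ(x) = sin(πx/2), so φ'(x) = π*cos(π*x/2)/2.
Note φ(0) = φ(2) = 0, so the boundary term u·φ vanishes.
LHS = ∫_0^2 u(x) φ'(x) dx = ∫_0^2 (-π*x^3*cos(π*x/2) + π*x*cos(π*x/2)/2 - π*cos(π*x/2)) dx. Term by term:
  ∫_0^2 -π*cos(π*x/2) dx = 0;  ∫_0^2 π*x*cos(π*x/2)/2 dx = -4/π;  ∫_0^2 -π*x^3*cos(π*x/2) dx = -192/π^3 + 48/π.
Sum: 0 − 4/π + -192/π^3 + 48/π = -192/π^3 + 44/π.
So LHS = -192/π^3 + 44/π.
∫_0^2 v(x) φ(x) dx = ∫_0^2 (-6*x^2*sin(π*x/2) + sin(π*x/2)) dx. Term by term:
  ∫_0^2 -6*x^2*sin(π*x/2) dx = -48/π + 192/π^3;  ∫_0^2 sin(π*x/2) dx = 4/π.
Sum: -48/π + 192/π^3 + 4/π = -44/π + 192/π^3.
So RHS = -∫_0^2 v(x) φ(x) dx = -192/π^3 + 44/π.
LHS = RHS, so the identity holds for this test φ.
Moreover u is smooth here and v(x) = u'(x) = 1 - 6*x**2 pointwise, so the identity holds for every test function. Hence v is the weak derivative of u.


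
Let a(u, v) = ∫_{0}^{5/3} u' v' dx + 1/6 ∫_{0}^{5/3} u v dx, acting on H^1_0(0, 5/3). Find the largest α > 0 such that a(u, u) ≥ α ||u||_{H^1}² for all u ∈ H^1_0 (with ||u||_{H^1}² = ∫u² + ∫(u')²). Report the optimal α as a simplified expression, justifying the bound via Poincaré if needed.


α = (25 + 54*π^2)/(6*(25 + 9*π^2))

Coercivity of a(·,·) on H^1_0(0, 5/3) means a(u, u) ≥ α ||u||_{H^1}² for every u ∈ H^1_0.
The interval has length L = 5/3, and Poincaré/coercivity depend only on L. Here a(u, u) = ∫(u')² + (1/6)·∫u².
Here 0 < c = 1/6 < 1. The condition a(u,u) ≥ α||u||_{H^1}² reads (1−α)∫(u')² ≥ (α−c)∫u². Any admissible α is ≤ 1 (rapidly oscillating u have ∫u²/∫(u')² → 0), and α = 1 would force 0 ≥ (1−c)∫u², impossible since c < 1; so 1−α > 0. By the sharp Poincaré inequality on H^1_0 of an interval of length L, ∫(u')² ≥ (π/L)²∫u² with equality for the first sine mode sin(π(x−x₀)/L) (x₀ the left endpoint), so the inequality holds for all u iff (1−α)(π/L)² ≥ α − c, i.e. α ≤ ((π/L)² + c)/((π/L)² + 1) = (1 + c(L/π)²)/(1 + (L/π)²). With (π/L)² = 9*π^2/25 and c = 1/6, the largest admissible constant is α = ((π/L)² + c)/((π/L)² + 1).
Simplifying, α = (25 + 54*π^2)/(6*(25 + 9*π^2)).


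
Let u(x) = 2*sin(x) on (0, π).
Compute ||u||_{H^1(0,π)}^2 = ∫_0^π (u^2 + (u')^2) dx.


||u||_{H^1(0,π)}^2 = 4*π

u'(x) = 2*cos(x).
Expand u² and (u')² and integrate term by term on (0, π), using: for integers n ≥ 1, ∫_0^π sin²(nx) dx = ∫_0^π cos²(nx) dx = π/2; for n ≠ n', ∫_0^π sin(nx)sin(n'x) dx = ∫_0^π cos(nx)cos(n'x) dx = 0; and by product-to-sum, ∫_0^π sin(nx)cos(n'x) dx = ½∫_0^π [sin((n+n')x) + sin((n−n')x)] dx, which is 0 when n+n' is even and 2n/(n²−n'²) when n+n' is odd (it need not vanish on (0, π)).
  u² squared terms: (2)²·∫sin(x)² dx = 4·π/2 = 2*π.
  So ∫_0^π u² dx = 2*π.
  (u')² squared terms: (2)²·∫cos(x)² dx = 4·π/2 = 2*π.
  So ∫_0^π (u')² dx = 2*π.
||u||_{H^1}^2 = (2*π) + (2*π) = 4*π.


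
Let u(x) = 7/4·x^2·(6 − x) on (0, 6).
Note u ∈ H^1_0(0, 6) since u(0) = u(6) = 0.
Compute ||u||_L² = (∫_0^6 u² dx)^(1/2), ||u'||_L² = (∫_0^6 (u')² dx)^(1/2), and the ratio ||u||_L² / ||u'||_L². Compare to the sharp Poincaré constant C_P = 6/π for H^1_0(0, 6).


||u||_L² / ||u'||_L² = 3*sqrt(14)/7 < C_P = 6/π.

u(x) = 7/4·x^2·(6 − x), so u'(x) = 21*x*(4 - x)/4.
u(x) = 7/4·x^2·(6 − x) vanishes at x = 0 and x = 6, so u ∈ H^1_0(0, 6). Differentiate via the product rule and integrate the resulting polynomials term by term.
  ∫_0^6 u² dx = ∫_0^6 (49*x^6/16 - 147*x^5/4 + 441*x^4/4) dx. Term by term:
    ∫_0^6 49*x^6/16 dx = 122472;  ∫_0^6 -147*x^5/4 dx = -285768;  ∫_0^6 441*x^4/4 dx = 857304/5.
  Sum: 122472 − 285768 + 857304/5 = 40824/5.
  ∫_0^6 (u')² dx = ∫_0^6 (441*x^4/16 - 441*x^3/2 + 441*x^2) dx. Term by term:
    ∫_0^6 441*x^4/16 dx = 214326/5;  ∫_0^6 -441*x^3/2 dx = -71442;  ∫_0^6 441*x^2 dx = 31752.
  Sum: 214326/5 − 71442 + 31752 = 15876/5.
∫_0^6 u² dx = 40824/5, so ||u||_L² = 54*sqrt(70)/5.
∫_0^6 (u')² dx = 15876/5, so ||u'||_L² = 126*sqrt(5)/5.
Ratio ||u||_L² / ||u'||_L² = 3*sqrt(14)/7.
Sharp Poincaré constant on H^1_0(0, 6) is C_P = L/π = 6/π, achieved by sin(π/6·x).
A polynomial bump cannot attain the sharp Poincaré constant (only the first sine eigenfunction does), so the ratio is strictly less than C_P, consistent with ||u||_L² ≤ C_P ||u'||_L².


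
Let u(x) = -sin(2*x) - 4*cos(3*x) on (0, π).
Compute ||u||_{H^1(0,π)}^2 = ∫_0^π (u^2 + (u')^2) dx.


||u||_{H^1(0,π)}^2 = -64 + 165*π/2

u'(x) = 12*sin(3*x) - 2*cos(2*x).
Expand u² and (u')² and integrate term by term on (0, π), using: for integers n ≥ 1, ∫_0^π sin²(nx) dx = ∫_0^π cos²(nx) dx = π/2; for n ≠ n', ∫_0^π sin(nx)sin(n'x) dx = ∫_0^π cos(nx)cos(n'x) dx = 0; and by product-to-sum, ∫_0^π sin(nx)cos(n'x) dx = ½∫_0^π [sin((n+n')x) + sin((n−n')x)] dx, which is 0 when n+n' is even and 2n/(n²−n'²) when n+n' is odd (it need not vanish on (0, π)).
  u² squared terms: (-1)²·∫sin(2x)² dx = 1·π/2 = π/2;  (-4)²·∫cos(3x)² dx = 16·π/2 = 8*π.
  u² cross terms: 2·(-1)·(-4)·∫sin(2x)·cos(3x) dx = 8·(-4/5) = -32/5.
  So ∫_0^π u² dx = π/2 + 8*π − 32/5 = -32/5 + 17*π/2.
  (u')² squared terms: (-2)²·∫cos(2x)² dx = 4·π/2 = 2*π;  (12)²·∫sin(3x)² dx = 144·π/2 = 72*π.
  (u')² cross terms: 2·(-2)·(12)·∫cos(2x)·sin(3x) dx = -48·(6/5) = -288/5.
  So ∫_0^π (u')² dx = 2*π + 72*π − 288/5 = -288/5 + 74*π.
||u||_{H^1}^2 = (-32/5 + 17*π/2) + (-288/5 + 74*π) = -64 + 165*π/2.


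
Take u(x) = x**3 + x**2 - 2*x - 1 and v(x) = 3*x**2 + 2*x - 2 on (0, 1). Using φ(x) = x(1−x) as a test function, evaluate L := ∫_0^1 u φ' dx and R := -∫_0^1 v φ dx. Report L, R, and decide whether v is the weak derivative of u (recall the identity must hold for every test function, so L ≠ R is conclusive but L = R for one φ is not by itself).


LHS = 1/60, RHS = 1/60. Yes, v = u' weakly.

u(x) = x**3 + x**2 - 2*x - 1, classical derivative u'(x) = 3*x**2 + 2*x - 2.
φ(x) = x(1−x), so φ'(x) = 1 - 2*x.
Note φ(0) = φ(1) = 0, so the boundary term u·φ vanishes.
LHS = ∫_0^1 u(x) φ'(x) dx = ∫_0^1 (-2*x^4 - x^3 + 5*x^2 - 1) dx. Term by term:
  ∫_0^1 -2*x^4 dx = -2/5;  ∫_0^1 -x^3 dx = -1/4;  ∫_0^1 5*x^2 dx = 5/3;
  ∫_0^1 -1 dx = -1.
Sum: -2/5 − 1/4 + 5/3 − 1 = 1/60.
So LHS = 1/60.
∫_0^1 v(x) φ(x) dx = ∫_0^1 (-3*x^4 + x^3 + 4*x^2 - 2*x) dx. Term by term:
  ∫_0^1 -3*x^4 dx = -3/5;  ∫_0^1 x^3 dx = 1/4;  ∫_0^1 4*x^2 dx = 4/3;
  ∫_0^1 -2*x dx = -1.
Sum: -3/5 + 1/4 + 4/3 − 1 = -1/60.
So RHS = -∫_0^1 v(x) φ(x) dx = 1/60.
LHS = RHS, so the identity holds for this test φ.
Moreover u is smooth here and v(x) = u'(x) = 3*x**2 + 2*x - 2 pointwise, so the identity holds for every test function. Hence v is the weak derivative of u.


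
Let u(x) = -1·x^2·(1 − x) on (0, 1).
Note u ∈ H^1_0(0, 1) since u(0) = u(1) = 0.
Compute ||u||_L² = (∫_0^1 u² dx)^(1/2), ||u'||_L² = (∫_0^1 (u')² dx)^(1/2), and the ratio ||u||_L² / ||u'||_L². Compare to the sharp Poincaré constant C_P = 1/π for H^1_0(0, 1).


||u||_L² / ||u'||_L² = sqrt(14)/14 < C_P = 1/π.

u(x) = -1·x^2·(1 − x), so u'(x) = x*(3*x - 2).
u(x) = -1·x^2·(1 − x) vanishes at x = 0 and x = 1, so u ∈ H^1_0(0, 1). Differentiate via the product rule and integrate the resulting polynomials term by term.
  ∫_0^1 u² dx = ∫_0^1 (x^6 - 2*x^5 + x^4) dx. Term by term:
    ∫_0^1 x^6 dx = 1/7;  ∫_0^1 -2*x^5 dx = -1/3;  ∫_0^1 x^4 dx = 1/5.
  Sum: 1/7 − 1/3 + 1/5 = 1/105.
  ∫_0^1 (u')² dx = ∫_0^1 (9*x^4 - 12*x^3 + 4*x^2) dx. Term by term:
    ∫_0^1 9*x^4 dx = 9/5;  ∫_0^1 -12*x^3 dx = -3;  ∫_0^1 4*x^2 dx = 4/3.
  Sum: 9/5 − 3 + 4/3 = 2/15.
∫_0^1 u² dx = 1/105, so ||u||_L² = sqrt(105)/105.
∫_0^1 (u')² dx = 2/15, so ||u'||_L² = sqrt(30)/15.
Ratio ||u||_L² / ||u'||_L² = sqrt(14)/14.
Sharp Poincaré constant on H^1_0(0, 1) is C_P = L/π = 1/π, achieved by sin(π·x).
A polynomial bump cannot attain the sharp Poincaré constant (only the first sine eigenfunction does), so the ratio is strictly less than C_P, consistent with ||u||_L² ≤ C_P ||u'||_L².


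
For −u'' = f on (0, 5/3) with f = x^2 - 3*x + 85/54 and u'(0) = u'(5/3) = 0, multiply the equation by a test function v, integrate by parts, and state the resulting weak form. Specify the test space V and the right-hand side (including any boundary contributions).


V = H^1(0, 5/3) (no boundary constraint on v; u is determined up to an additive constant); weak form: ∫_0^5/3 u'v' dx = ∫_0^5/3 (x^2 - 3*x + 85/54) v dx for all v ∈ V.

Multiply both sides by a test function v and integrate from 0 to 5/3:
  ∫_0^5/3 −u''(x) v(x) dx = ∫_0^5/3 f(x) v(x) dx.
Integrate the LHS by parts once:
  ∫_0^5/3 −u'' v dx = −[u'(x) v(x)]_0^5/3 + ∫_0^5/3 u'(x) v'(x) dx.
Thus ∫_0^5/3 u'(x) v'(x) dx = ∫_0^5/3 f(x) v(x) dx + [u'(x) v(x)]_0^5/3.
Choose V so that boundary terms are either known or forced to vanish.
u has homogeneous Neumann: u'(0) = u'(5/3) = 0. So [u' v]_0^5/3 = 0·v(5/3) − 0·v(0) = 0 for any v; take V = H^1(0, 5/3).
Weak formulation: find u (satisfying any essential BC) such that ∫_0^5/3 u'(x) v'(x) dx = ∫_0^5/3 f v dx for all v ∈ V (homogeneous Neumann, so boundary terms vanish).
Substituting f(x) = x^2 - 3*x + 85/54, the right-hand side is ∫_0^5/3 (x^2 - 3*x + 85/54) v dx.
Compatibility check (pure Neumann): taking v ≡ 1 ∈ V gives 0 = ∫_0^5/3 f dx + (0) − (0), i.e. ∫_0^5/3 f dx must equal u'(0) − u'(5/3) = 0. Indeed ∫_0^5/3 (x^2 - 3*x + 85/54) dx = 0, so the data are compatible. The solution is then unique only up to an additive constant (fix it e.g. by requiring ∫_0^5/3 u dx = 0).


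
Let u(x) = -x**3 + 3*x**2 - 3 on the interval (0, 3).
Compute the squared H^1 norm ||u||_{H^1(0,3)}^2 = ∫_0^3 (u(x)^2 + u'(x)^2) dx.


||u||_{H^1}^2 = 2781/70

The H^1 norm (squared) on an interval (0, L) is
  ||u||_{H^1}^2 = ∫_0^L u(x)^2 dx + ∫_0^L u'(x)^2 dx.
Compute u'(x) = -3*x**2 + 6*x.
Then u(x)^2 = x**6 - 6*x**5 + 9*x**4 + 6*x**3 - 18*x**2 + 9 and u'(x)^2 = 9*x**4 - 36*x**3 + 36*x**2.
Integrate each monomial from 0 to 3 using ∫_0^3 c·x^n dx = c·3^(n+1)/(n+1):
  ∫_0^3 u(x)^2 dx = ∫_0^3 (x^6 - 6*x^5 + 9*x^4 + 6*x^3 - 18*x^2 + 9) dx. Term by term:
    ∫_0^3 x^6 dx = 2187/7;  ∫_0^3 -6*x^5 dx = -729;  ∫_0^3 9*x^4 dx = 2187/5;
    ∫_0^3 6*x^3 dx = 243/2;  ∫_0^3 -18*x^2 dx = -162;  ∫_0^3 9 dx = 27.
  Sum: 2187/7 − 729 + 2187/5 + 243/2 − 162 + 27 = 513/70.
  ∫_0^3 u'(x)^2 dx = ∫_0^3 (9*x^4 - 36*x^3 + 36*x^2) dx. Term by term:
    ∫_0^3 9*x^4 dx = 2187/5;  ∫_0^3 -36*x^3 dx = -729;  ∫_0^3 36*x^2 dx = 324.
  Sum: 2187/5 − 729 + 324 = 162/5.
Adding: ||u||_{H^1}^2 = 513/70 + 162/5 = 2781/70.


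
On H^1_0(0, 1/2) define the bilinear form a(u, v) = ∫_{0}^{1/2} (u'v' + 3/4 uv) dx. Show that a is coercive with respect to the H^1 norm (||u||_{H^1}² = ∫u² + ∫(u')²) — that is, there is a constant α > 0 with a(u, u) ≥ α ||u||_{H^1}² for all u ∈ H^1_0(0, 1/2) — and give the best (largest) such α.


α = (3 + 16*π^2)/(4*(1 + 4*π^2))

Coercivity of a(·,·) on H^1_0(0, 1/2) means a(u, u) ≥ α ||u||_{H^1}² for every u ∈ H^1_0.
The interval has length L = 1/2, and Poincaré/coercivity depend only on L. Here a(u, u) = ∫(u')² + (3/4)·∫u².
Here 0 < c = 3/4 < 1. The condition a(u,u) ≥ α||u||_{H^1}² reads (1−α)∫(u')² ≥ (α−c)∫u². Any admissible α is ≤ 1 (rapidly oscillating u have ∫u²/∫(u')² → 0), and α = 1 would force 0 ≥ (1−c)∫u², impossible since c < 1; so 1−α > 0. By the sharp Poincaré inequality on H^1_0 of an interval of length L, ∫(u')² ≥ (π/L)²∫u² with equality for the first sine mode sin(π(x−x₀)/L) (x₀ the left endpoint), so the inequality holds for all u iff (1−α)(π/L)² ≥ α − c, i.e. α ≤ ((π/L)² + c)/((π/L)² + 1) = (1 + c(L/π)²)/(1 + (L/π)²). With (π/L)² = 4*π^2 and c = 3/4, the largest admissible constant is α = ((π/L)² + c)/((π/L)² + 1).
Simplifying, α = (3 + 16*π^2)/(4*(1 + 4*π^2)).


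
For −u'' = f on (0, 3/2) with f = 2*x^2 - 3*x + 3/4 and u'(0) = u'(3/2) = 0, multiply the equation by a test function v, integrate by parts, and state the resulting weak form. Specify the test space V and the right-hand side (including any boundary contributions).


V = H^1(0, 3/2) (no boundary constraint on v; u is determined up to an additive constant); weak form: ∫_0^3/2 u'v' dx = ∫_0^3/2 (2*x^2 - 3*x + 3/4) v dx for all v ∈ V.

Multiply both sides by a test function v and integrate from 0 to 3/2:
  ∫_0^3/2 −u''(x) v(x) dx = ∫_0^3/2 f(x) v(x) dx.
Integrate the LHS by parts once:
  ∫_0^3/2 −u'' v dx = −[u'(x) v(x)]_0^3/2 + ∫_0^3/2 u'(x) v'(x) dx.
Thus ∫_0^3/2 u'(x) v'(x) dx = ∫_0^3/2 f(x) v(x) dx + [u'(x) v(x)]_0^3/2.
Choose V so that boundary terms are either known or forced to vanish.
u has homogeneous Neumann: u'(0) = u'(3/2) = 0. So [u' v]_0^3/2 = 0·v(3/2) − 0·v(0) = 0 for any v; take V = H^1(0, 3/2).
Weak formulation: find u (satisfying any essential BC) such that ∫_0^3/2 u'(x) v'(x) dx = ∫_0^3/2 f v dx for all v ∈ V (homogeneous Neumann, so boundary terms vanish).
Substituting f(x) = 2*x^2 - 3*x + 3/4, the right-hand side is ∫_0^3/2 (2*x^2 - 3*x + 3/4) v dx.
Compatibility check (pure Neumann): taking v ≡ 1 ∈ V gives 0 = ∫_0^3/2 f dx + (0) − (0), i.e. ∫_0^3/2 f dx must equal u'(0) − u'(3/2) = 0. Indeed ∫_0^3/2 (2*x^2 - 3*x + 3/4) dx = 0, so the data are compatible. The solution is then unique only up to an additive constant (fix it e.g. by requiring ∫_0^3/2 u dx = 0).


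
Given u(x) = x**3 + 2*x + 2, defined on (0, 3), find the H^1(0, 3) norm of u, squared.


||u||_{H^1}^2 = 43023/35

The H^1 norm (squared) on an interval (0, L) is
  ||u||_{H^1}^2 = ∫_0^L u(x)^2 dx + ∫_0^L u'(x)^2 dx.
Compute u'(x) = 3*x**2 + 2.
Then u(x)^2 = x**6 + 4*x**4 + 4*x**3 + 4*x**2 + 8*x + 4 and u'(x)^2 = 9*x**4 + 12*x**2 + 4.
Integrate each monomial from 0 to 3 using ∫_0^3 c·x^n dx = c·3^(n+1)/(n+1):
  ∫_0^3 u(x)^2 dx = ∫_0^3 (x^6 + 4*x^4 + 4*x^3 + 4*x^2 + 8*x + 4) dx. Term by term:
    ∫_0^3 x^6 dx = 2187/7;  ∫_0^3 4*x^4 dx = 972/5;  ∫_0^3 4*x^3 dx = 81;
    ∫_0^3 4*x^2 dx = 36;  ∫_0^3 8*x dx = 36;  ∫_0^3 4 dx = 12.
  Sum: 2187/7 + 972/5 + 81 + 36 + 36 + 12 = 23514/35.
  ∫_0^3 u'(x)^2 dx = ∫_0^3 (9*x^4 + 12*x^2 + 4) dx. Term by term:
    ∫_0^3 9*x^4 dx = 2187/5;  ∫_0^3 12*x^2 dx = 108;  ∫_0^3 4 dx = 12.
  Sum: 2187/5 + 108 + 12 = 2787/5.
Adding: ||u||_{H^1}^2 = 23514/35 + 2787/5 = 43023/35.


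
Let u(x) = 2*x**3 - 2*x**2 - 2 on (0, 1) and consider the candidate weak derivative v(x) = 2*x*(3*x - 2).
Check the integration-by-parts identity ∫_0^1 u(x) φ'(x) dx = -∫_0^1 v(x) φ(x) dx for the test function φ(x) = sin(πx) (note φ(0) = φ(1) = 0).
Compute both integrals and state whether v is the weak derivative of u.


LHS = -2/π + 24/π^3, RHS = -2/π + 24/π^3. Yes, v = u' weakly.

u(x) = 2*x**3 - 2*x**2 - 2, classical derivative u'(x) = 6*x**2 - 4*x.
φ(x) = sin(πx), so φ'(x) = π*cos(π*x).
Note φ(0) = φ(1) = 0, so the boundary term u·φ vanishes.
LHS = ∫_0^1 u(x) φ'(x) dx = ∫_0^1 (2*π*x^3*cos(π*x) - 2*π*x^2*cos(π*x) - 2*π*cos(π*x)) dx. Term by term:
  ∫_0^1 -2*π*cos(π*x) dx = 0;  ∫_0^1 -2*π*x^2*cos(π*x) dx = 4/π;  ∫_0^1 2*π*x^3*cos(π*x) dx = -6/π + 24/π^3.
Sum: 0 + 4/π + -6/π + 24/π^3 = -2/π + 24/π^3.
So LHS = -2/π + 24/π^3.
∫_0^1 v(x) φ(x) dx = ∫_0^1 (6*x^2*sin(π*x) - 4*x*sin(π*x)) dx. Term by term:
  ∫_0^1 -4*x*sin(π*x) dx = -4/π;  ∫_0^1 6*x^2*sin(π*x) dx = -24/π^3 + 6/π.
Sum: -4/π + -24/π^3 + 6/π = -24/π^3 + 2/π.
So RHS = -∫_0^1 v(x) φ(x) dx = -2/π + 24/π^3.
LHS = RHS, so the identity holds for this test φ.
Moreover u is smooth here and v(x) = u'(x) = 6*x**2 - 4*x pointwise, so the identity holds for every test function. Hence v is the weak derivative of u.


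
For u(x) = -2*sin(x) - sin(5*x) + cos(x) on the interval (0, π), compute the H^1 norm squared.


||u||_{H^1(0,π)}^2 = 18*π

u'(x) = -sin(x) - 2*cos(x) - 5*cos(5*x).
Expand u² and (u')² and integrate term by term on (0, π), using: for integers n ≥ 1, ∫_0^π sin²(nx) dx = ∫_0^π cos²(nx) dx = π/2; for n ≠ n', ∫_0^π sin(nx)sin(n'x) dx = ∫_0^π cos(nx)cos(n'x) dx = 0; and by product-to-sum, ∫_0^π sin(nx)cos(n'x) dx = ½∫_0^π [sin((n+n')x) + sin((n−n')x)] dx, which is 0 when n+n' is even and 2n/(n²−n'²) when n+n' is odd (it need not vanish on (0, π)).
  u² squared terms: (-1)²·∫sin(5x)² dx = 1·π/2 = π/2;  (-2)²·∫sin(x)² dx = 4·π/2 = 2*π;  (1)²·∫cos(x)² dx = 1·π/2 = π/2.
  u² cross terms: 2·(-1)·(-2)·∫sin(5x)·sin(x) dx = 4·(0) = 0;  2·(-1)·(1)·∫sin(5x)·cos(x) dx = -2·(0) = 0;  2·(-2)·(1)·∫sin(x)·cos(x) dx = -4·(0) = 0.
  So ∫_0^π u² dx = π/2 + 2*π + π/2 + 0 + 0 + 0 = 3*π.
  (u')² squared terms: (-1)²·∫sin(x)² dx = 1·π/2 = π/2;  (-5)²·∫cos(5x)² dx = 25·π/2 = 25*π/2;  (-2)²·∫cos(x)² dx = 4·π/2 = 2*π.
  (u')² cross terms: 2·(-1)·(-5)·∫sin(x)·cos(5x) dx = 10·(0) = 0;  2·(-1)·(-2)·∫sin(x)·cos(x) dx = 4·(0) = 0;  2·(-5)·(-2)·∫cos(5x)·cos(x) dx = 20·(0) = 0.
  So ∫_0^π (u')² dx = π/2 + 25*π/2 + 2*π + 0 + 0 + 0 = 15*π.
||u||_{H^1}^2 = (3*π) + (15*π) = 18*π.


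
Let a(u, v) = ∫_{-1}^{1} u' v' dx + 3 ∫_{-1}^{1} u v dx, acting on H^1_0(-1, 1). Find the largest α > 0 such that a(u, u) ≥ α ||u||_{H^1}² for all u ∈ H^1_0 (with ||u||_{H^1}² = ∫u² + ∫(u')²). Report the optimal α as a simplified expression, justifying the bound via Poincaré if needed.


α = 1

Coercivity of a(·,·) on H^1_0(-1, 1) means a(u, u) ≥ α ||u||_{H^1}² for every u ∈ H^1_0.
The interval has length L = 2, and Poincaré/coercivity depend only on L. Here a(u, u) = ∫(u')² + (3)·∫u².
Here c = 3 ≥ 1, so a(u,u) = ∫(u')² + c∫u² ≥ ∫(u')² + ∫u² = ||u||_{H^1}², i.e. α = 1 works. No larger α is possible: a(u,u) ≥ α||u||_{H^1}² means (1−α)∫(u')² ≥ (α−c)∫u², and for the modes u_n = sin(nπ(x−x₀)/L) (x₀ the left endpoint) one has ∫u_n²/∫(u_n')² = (L/(nπ))² → 0, so a(u_n,u_n)/||u_n||_{H^1}² → 1. Hence the optimal constant is α = 1.
Therefore α = 1.


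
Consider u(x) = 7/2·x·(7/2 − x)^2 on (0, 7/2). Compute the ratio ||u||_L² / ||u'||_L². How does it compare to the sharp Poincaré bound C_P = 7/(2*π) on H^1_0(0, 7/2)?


||u||_L² / ||u'||_L² = sqrt(14)/4 < C_P = 7/(2*π).

u(x) = 7/2·x·(7/2 − x)^2, so u'(x) = 21*x^2/2 - 49*x + 343/8.
u(x) = 7/2·x·(7/2 − x)^2 vanishes at x = 0 and x = 7/2, so u ∈ H^1_0(0, 7/2). Differentiate via the product rule and integrate the resulting polynomials term by term.
  ∫_0^7/2 u² dx = ∫_0^7/2 (49*x^6/4 - 343*x^5/2 + 7203*x^4/8 - 16807*x^3/8 + 117649*x^2/64) dx. Term by term:
    ∫_0^7/2 49*x^6/4 dx = 5764801/512;  ∫_0^7/2 -343*x^5/2 dx = -40353607/768;  ∫_0^7/2 7203*x^4/8 dx = 121060821/1280;
    ∫_0^7/2 -16807*x^3/8 dx = -40353607/512;  ∫_0^7/2 117649*x^2/64 dx = 40353607/1536.
  Sum: 5764801/512 − 40353607/768 + 121060821/1280 − 40353607/512 + 40353607/1536 = 5764801/7680.
  ∫_0^7/2 (u')² dx = ∫_0^7/2 (441*x^4/4 - 1029*x^3 + 26411*x^2/8 - 16807*x/4 + 117649/64) dx. Term by term:
    ∫_0^7/2 441*x^4/4 dx = 7411887/640;  ∫_0^7/2 -1029*x^3 dx = -2470629/64;  ∫_0^7/2 26411*x^2/8 dx = 9058973/192;
    ∫_0^7/2 -16807*x/4 dx = -823543/32;  ∫_0^7/2 117649/64 dx = 823543/128.
  Sum: 7411887/640 − 2470629/64 + 9058973/192 − 823543/32 + 823543/128 = 823543/960.
∫_0^7/2 u² dx = 5764801/7680, so ||u||_L² = 2401*sqrt(30)/480.
∫_0^7/2 (u')² dx = 823543/960, so ||u'||_L² = 343*sqrt(105)/120.
Ratio ||u||_L² / ||u'||_L² = sqrt(14)/4.
Sharp Poincaré constant on H^1_0(0, 7/2) is C_P = L/π = 7/(2*π), achieved by sin(2*π/7·x).
A polynomial bump cannot attain the sharp Poincaré constant (only the first sine eigenfunction does), so the ratio is strictly less than C_P, consistent with ||u||_L² ≤ C_P ||u'||_L².


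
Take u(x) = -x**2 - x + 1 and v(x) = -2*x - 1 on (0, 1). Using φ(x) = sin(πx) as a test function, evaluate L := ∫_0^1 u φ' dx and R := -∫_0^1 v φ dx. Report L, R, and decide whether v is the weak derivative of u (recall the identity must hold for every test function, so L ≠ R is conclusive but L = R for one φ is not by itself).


LHS = 4/π, RHS = 4/π. Yes, v = u' weakly.

u(x) = -x**2 - x + 1, classical derivative u'(x) = -2*x - 1.
φ(x) = sin(πx), so φ'(x) = π*cos(π*x).
Note φ(0) = φ(1) = 0, so the boundary term u·φ vanishes.
LHS = ∫_0^1 u(x) φ'(x) dx = ∫_0^1 (-π*x^2*cos(π*x) - π*x*cos(π*x) + π*cos(π*x)) dx. Term by term:
  ∫_0^1 π*cos(π*x) dx = 0;  ∫_0^1 -π*x*cos(π*x) dx = 2/π;  ∫_0^1 -π*x^2*cos(π*x) dx = 2/π.
Sum: 0 + 2/π + 2/π = 4/π.
So LHS = 4/π.
∫_0^1 v(x) φ(x) dx = ∫_0^1 (-2*x*sin(π*x) - sin(π*x)) dx. Term by term:
  ∫_0^1 -sin(π*x) dx = -2/π;  ∫_0^1 -2*x*sin(π*x) dx = -2/π.
Sum: -2/π − 2/π = -4/π.
So RHS = -∫_0^1 v(x) φ(x) dx = 4/π.
LHS = RHS, so the identity holds for this test φ.
Moreover u is smooth here and v(x) = u'(x) = -2*x - 1 pointwise, so the identity holds for every test function. Hence v is the weak derivative of u.


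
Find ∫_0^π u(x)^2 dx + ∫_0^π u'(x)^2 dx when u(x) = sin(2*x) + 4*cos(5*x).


||u||_{H^1(0,π)}^2 = -832/21 + 421*π/2

u'(x) = -20*sin(5*x) + 2*cos(2*x).
Expand u² and (u')² and integrate term by term on (0, π), using: for integers n ≥ 1, ∫_0^π sin²(nx) dx = ∫_0^π cos²(nx) dx = π/2; for n ≠ n', ∫_0^π sin(nx)sin(n'x) dx = ∫_0^π cos(nx)cos(n'x) dx = 0; and by product-to-sum, ∫_0^π sin(nx)cos(n'x) dx = ½∫_0^π [sin((n+n')x) + sin((n−n')x)] dx, which is 0 when n+n' is even and 2n/(n²−n'²) when n+n' is odd (it need not vanish on (0, π)).
  u² squared terms: (4)²·∫cos(5x)² dx = 16·π/2 = 8*π;  (1)²·∫sin(2x)² dx = 1·π/2 = π/2.
  u² cross terms: 2·(4)·(1)·∫cos(5x)·sin(2x) dx = 8·(-4/21) = -32/21.
  So ∫_0^π u² dx = 8*π + π/2 − 32/21 = -32/21 + 17*π/2.
  (u')² squared terms: (-20)²·∫sin(5x)² dx = 400·π/2 = 200*π;  (2)²·∫cos(2x)² dx = 4·π/2 = 2*π.
  (u')² cross terms: 2·(-20)·(2)·∫sin(5x)·cos(2x) dx = -80·(10/21) = -800/21.
  So ∫_0^π (u')² dx = 200*π + 2*π − 800/21 = -800/21 + 202*π.
||u||_{H^1}^2 = (-32/21 + 17*π/2) + (-800/21 + 202*π) = -832/21 + 421*π/2.


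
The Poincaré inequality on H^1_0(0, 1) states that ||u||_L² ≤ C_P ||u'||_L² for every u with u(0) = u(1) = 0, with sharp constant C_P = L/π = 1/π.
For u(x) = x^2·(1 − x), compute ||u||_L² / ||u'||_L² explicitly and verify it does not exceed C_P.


||u||_L² / ||u'||_L² = sqrt(14)/14 < C_P = 1/π.

u(x) = x^2·(1 − x), so u'(x) = x*(2 - 3*x).
u(x) = x^2·(1 − x) vanishes at x = 0 and x = 1, so u ∈ H^1_0(0, 1). Differentiate via the product rule and integrate the resulting polynomials term by term.
  ∫_0^1 u² dx = ∫_0^1 (x^6 - 2*x^5 + x^4) dx. Term by term:
    ∫_0^1 x^6 dx = 1/7;  ∫_0^1 -2*x^5 dx = -1/3;  ∫_0^1 x^4 dx = 1/5.
  Sum: 1/7 − 1/3 + 1/5 = 1/105.
  ∫_0^1 (u')² dx = ∫_0^1 (9*x^4 - 12*x^3 + 4*x^2) dx. Term by term:
    ∫_0^1 9*x^4 dx = 9/5;  ∫_0^1 -12*x^3 dx = -3;  ∫_0^1 4*x^2 dx = 4/3.
  Sum: 9/5 − 3 + 4/3 = 2/15.
∫_0^1 u² dx = 1/105, so ||u||_L² = sqrt(105)/105.
∫_0^1 (u')² dx = 2/15, so ||u'||_L² = sqrt(30)/15.
Ratio ||u||_L² / ||u'||_L² = sqrt(14)/14.
Sharp Poincaré constant on H^1_0(0, 1) is C_P = L/π = 1/π, achieved by sin(π·x).
A polynomial bump cannot attain the sharp Poincaré constant (only the first sine eigenfunction does), so the ratio is strictly less than C_P, consistent with ||u||_L² ≤ C_P ||u'||_L².


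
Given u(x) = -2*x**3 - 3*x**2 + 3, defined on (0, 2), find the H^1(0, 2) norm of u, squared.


||u||_{H^1}^2 = 5566/7

The H^1 norm (squared) on an interval (0, L) is
  ||u||_{H^1}^2 = ∫_0^L u(x)^2 dx + ∫_0^L u'(x)^2 dx.
Compute u'(x) = -6*x**2 - 6*x.
Then u(x)^2 = 4*x**6 + 12*x**5 + 9*x**4 - 12*x**3 - 18*x**2 + 9 and u'(x)^2 = 36*x**4 + 72*x**3 + 36*x**2.
Integrate each monomial from 0 to 2 using ∫_0^2 c·x^n dx = c·2^(n+1)/(n+1):
  ∫_0^2 u(x)^2 dx = ∫_0^2 (4*x^6 + 12*x^5 + 9*x^4 - 12*x^3 - 18*x^2 + 9) dx. Term by term:
    ∫_0^2 4*x^6 dx = 512/7;  ∫_0^2 12*x^5 dx = 128;  ∫_0^2 9*x^4 dx = 288/5;
    ∫_0^2 -12*x^3 dx = -48;  ∫_0^2 -18*x^2 dx = -48;  ∫_0^2 9 dx = 18.
  Sum: 512/7 + 128 + 288/5 − 48 − 48 + 18 = 6326/35.
  ∫_0^2 u'(x)^2 dx = ∫_0^2 (36*x^4 + 72*x^3 + 36*x^2) dx. Term by term:
    ∫_0^2 36*x^4 dx = 1152/5;  ∫_0^2 72*x^3 dx = 288;  ∫_0^2 36*x^2 dx = 96.
  Sum: 1152/5 + 288 + 96 = 3072/5.
Adding: ||u||_{H^1}^2 = 6326/35 + 3072/5 = 5566/7.


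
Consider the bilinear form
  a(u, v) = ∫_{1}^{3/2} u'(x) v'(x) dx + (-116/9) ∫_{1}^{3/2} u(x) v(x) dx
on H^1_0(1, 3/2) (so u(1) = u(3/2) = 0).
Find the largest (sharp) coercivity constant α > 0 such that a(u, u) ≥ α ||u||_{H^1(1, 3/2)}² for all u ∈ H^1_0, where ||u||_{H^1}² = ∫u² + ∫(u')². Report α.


α = 4*(-29 + 9*π^2)/(9*(1 + 4*π^2))

Coercivity of a(·,·) on H^1_0(1, 3/2) means a(u, u) ≥ α ||u||_{H^1}² for every u ∈ H^1_0.
The interval has length L = 1/2, and Poincaré/coercivity depend only on L. Here a(u, u) = ∫(u')² + (-116/9)·∫u².
Here c = -116/9 < 0 with |c| < (π/L)² = 4*π^2, so coercivity still holds. The condition a(u,u) ≥ α||u||_{H^1}² reads (1−α)∫(u')² ≥ (α−c)∫u². Any admissible α is ≤ 1 (rapidly oscillating u have ∫u²/∫(u')² → 0), and α = 1 would force 0 ≥ (1−c)∫u², impossible since c < 1; so 1−α > 0. By the sharp Poincaré inequality on H^1_0 of an interval of length L, ∫(u')² ≥ (π/L)²∫u² with equality for the first sine mode sin(π(x−x₀)/L) (x₀ the left endpoint), so the inequality holds for all u iff (1−α)(π/L)² ≥ α − c, i.e. α ≤ ((π/L)² + c)/((π/L)² + 1) = (1 + c(L/π)²)/(1 + (L/π)²). (Direct route, valid since c ≤ 0: Poincaré gives c∫u² ≥ c(L/π)²∫(u')², so a(u,u) ≥ (1 + c(L/π)²)∫(u')², while ||u||_{H^1}² ≤ (1 + (L/π)²)∫(u')²; dividing yields the same α.) With (π/L)² = 4*π^2 and c = -116/9, the largest admissible constant is α = ((π/L)² + c)/((π/L)² + 1).
Simplifying, α = 4*(-29 + 9*π^2)/(9*(1 + 4*π^2)).
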